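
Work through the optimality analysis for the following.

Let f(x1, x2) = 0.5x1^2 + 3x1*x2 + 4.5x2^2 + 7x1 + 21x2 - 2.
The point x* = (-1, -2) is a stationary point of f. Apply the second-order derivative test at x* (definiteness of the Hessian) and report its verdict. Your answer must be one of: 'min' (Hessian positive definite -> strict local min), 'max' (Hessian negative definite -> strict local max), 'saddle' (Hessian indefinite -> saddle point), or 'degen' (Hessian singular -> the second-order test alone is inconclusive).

Compute the Hessian H = grad^2 f:
  H = [[1, 3], [3, 9]]
Verify stationarity: grad f(x*) = H x* + g = (0, 0).
Eigenvalues of H: 0, 10.
H has a zero eigenvalue (singular; positive semidefinite but not definite), so H is neither positive definite, negative definite, nor indefinite. The second-order test alone is inconclusive -> degen.
(Indeed, f is constant along the null direction of H through x*, so x* is not a strict local extremum.)

degen


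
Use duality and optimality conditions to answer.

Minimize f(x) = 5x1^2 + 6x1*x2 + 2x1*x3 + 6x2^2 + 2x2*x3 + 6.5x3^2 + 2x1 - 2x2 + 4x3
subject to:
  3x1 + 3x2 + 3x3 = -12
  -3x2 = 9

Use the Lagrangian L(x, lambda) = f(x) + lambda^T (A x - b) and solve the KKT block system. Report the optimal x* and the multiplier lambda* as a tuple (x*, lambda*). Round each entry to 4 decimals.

Form the Lagrangian:
  L(x, lambda) = (1/2) x^T Q x + c^T x + lambda^T (A x - b)
Stationarity (grad_x L = 0): Q x + c + A^T lambda = 0.
Primal feasibility: A x = b.

This gives the KKT block system:
  [ Q   A^T ] [ x     ]   [-c ]
  [ A    0  ] [ lambda ] = [ b ]

Solving the linear system:
  x*      = (0.1579, -3, -1.1579)
  lambda* = (5.5789, -7.5439)
  f(x*)   = 68.2632

x* = (0.1579, -3, -1.1579), lambda* = (5.5789, -7.5439)


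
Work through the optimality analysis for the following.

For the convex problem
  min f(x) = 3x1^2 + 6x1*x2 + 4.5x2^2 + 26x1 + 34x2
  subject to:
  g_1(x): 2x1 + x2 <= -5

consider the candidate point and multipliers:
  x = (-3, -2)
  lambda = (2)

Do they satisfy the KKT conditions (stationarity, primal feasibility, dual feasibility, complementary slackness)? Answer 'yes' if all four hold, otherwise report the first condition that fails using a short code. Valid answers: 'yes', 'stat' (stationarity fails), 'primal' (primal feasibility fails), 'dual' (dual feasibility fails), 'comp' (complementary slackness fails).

Gradient of f: grad f(x) = Q x + c = (-4, -2)
Constraint values g_i(x) = a_i^T x - b_i:
  g_1((-3, -2)) = -3
Stationarity residual: grad f(x) + sum_i lambda_i a_i = (0, 0)
  -> stationarity OK
Primal feasibility (all g_i <= 0): OK
Dual feasibility (all lambda_i >= 0): OK
Complementary slackness (lambda_i * g_i(x) = 0 for all i): FAILS

Verdict: the first failing condition is complementary_slackness -> comp.

comp


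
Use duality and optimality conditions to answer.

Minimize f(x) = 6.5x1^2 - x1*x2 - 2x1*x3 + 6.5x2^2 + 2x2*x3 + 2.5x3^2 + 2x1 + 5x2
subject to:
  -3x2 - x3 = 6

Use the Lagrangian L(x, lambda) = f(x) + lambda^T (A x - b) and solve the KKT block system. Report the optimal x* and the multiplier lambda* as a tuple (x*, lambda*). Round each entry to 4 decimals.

Form the Lagrangian:
  L(x, lambda) = (1/2) x^T Q x + c^T x + lambda^T (A x - b)
Stationarity (grad_x L = 0): Q x + c + A^T lambda = 0.
Primal feasibility: A x = b.

This gives the KKT block system:
  [ Q   A^T ] [ x     ]   [-c ]
  [ A    0  ] [ lambda ] = [ b ]

Solving the linear system:
  x*      = (-0.3997, -1.7609, -0.7173)
  lambda* = (-6.3089)
  f(x*)   = 14.1248

x* = (-0.3997, -1.7609, -0.7173), lambda* = (-6.3089)


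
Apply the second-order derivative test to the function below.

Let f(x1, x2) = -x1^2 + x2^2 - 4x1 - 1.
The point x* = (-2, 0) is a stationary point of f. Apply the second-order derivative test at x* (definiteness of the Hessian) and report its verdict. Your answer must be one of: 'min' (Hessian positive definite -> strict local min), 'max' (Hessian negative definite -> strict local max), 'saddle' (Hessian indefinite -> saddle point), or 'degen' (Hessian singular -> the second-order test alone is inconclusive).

Compute the Hessian H = grad^2 f:
  H = [[-2, 0], [0, 2]]
Verify stationarity: grad f(x*) = H x* + g = (0, 0).
Eigenvalues of H: -2, 2.
Eigenvalues have mixed signs, so H is indefinite -> x* is a saddle point.

saddle


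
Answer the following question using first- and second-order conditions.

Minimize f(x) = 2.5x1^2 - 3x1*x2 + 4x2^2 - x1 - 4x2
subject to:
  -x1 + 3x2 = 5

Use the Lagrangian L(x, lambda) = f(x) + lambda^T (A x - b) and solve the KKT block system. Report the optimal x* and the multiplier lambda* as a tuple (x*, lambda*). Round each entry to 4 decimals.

Form the Lagrangian:
  L(x, lambda) = (1/2) x^T Q x + c^T x + lambda^T (A x - b)
Stationarity (grad_x L = 0): Q x + c + A^T lambda = 0.
Primal feasibility: A x = b.

This gives the KKT block system:
  [ Q   A^T ] [ x     ]   [-c ]
  [ A    0  ] [ lambda ] = [ b ]

Solving the linear system:
  x*      = (0.7429, 1.9143)
  lambda* = (-3.0286)
  f(x*)   = 3.3714

x* = (0.7429, 1.9143), lambda* = (-3.0286)


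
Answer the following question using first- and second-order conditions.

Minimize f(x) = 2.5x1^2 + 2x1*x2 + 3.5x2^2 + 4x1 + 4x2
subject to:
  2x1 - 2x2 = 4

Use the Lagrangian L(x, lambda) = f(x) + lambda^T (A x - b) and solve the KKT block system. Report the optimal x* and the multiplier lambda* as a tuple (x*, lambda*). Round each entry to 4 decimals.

Form the Lagrangian:
  L(x, lambda) = (1/2) x^T Q x + c^T x + lambda^T (A x - b)
Stationarity (grad_x L = 0): Q x + c + A^T lambda = 0.
Primal feasibility: A x = b.

This gives the KKT block system:
  [ Q   A^T ] [ x     ]   [-c ]
  [ A    0  ] [ lambda ] = [ b ]

Solving the linear system:
  x*      = (0.625, -1.375)
  lambda* = (-2.1875)
  f(x*)   = 2.875

x* = (0.625, -1.375), lambda* = (-2.1875)


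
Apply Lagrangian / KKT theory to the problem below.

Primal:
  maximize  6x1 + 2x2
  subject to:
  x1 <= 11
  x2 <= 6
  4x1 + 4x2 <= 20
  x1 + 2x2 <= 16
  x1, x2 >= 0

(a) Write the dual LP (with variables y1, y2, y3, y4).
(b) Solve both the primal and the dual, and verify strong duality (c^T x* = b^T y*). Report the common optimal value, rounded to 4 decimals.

The standard primal-dual pair for 'max c^T x s.t. A x <= b, x >= 0' is:
  Dual:  min b^T y  s.t.  A^T y >= c,  y >= 0.

So the dual LP is:
  minimize  11y1 + 6y2 + 20y3 + 16y4
  subject to:
    y1 + 4y3 + y4 >= 6
    y2 + 4y3 + 2y4 >= 2
    y1, y2, y3, y4 >= 0

Solving the primal: x* = (5, 0).
  primal value c^T x* = 30.
Solving the dual: y* = (0, 0, 1.5, 0).
  dual value b^T y* = 30.
Strong duality: c^T x* = b^T y*. Confirmed.

30


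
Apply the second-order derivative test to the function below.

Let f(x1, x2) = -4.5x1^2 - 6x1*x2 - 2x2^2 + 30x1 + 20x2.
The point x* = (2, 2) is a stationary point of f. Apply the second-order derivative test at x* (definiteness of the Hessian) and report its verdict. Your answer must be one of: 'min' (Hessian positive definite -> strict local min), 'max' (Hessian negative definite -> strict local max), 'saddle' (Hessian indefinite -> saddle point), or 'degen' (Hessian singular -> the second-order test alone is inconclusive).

Compute the Hessian H = grad^2 f:
  H = [[-9, -6], [-6, -4]]
Verify stationarity: grad f(x*) = H x* + g = (0, 0).
Eigenvalues of H: -13, 0.
H has a zero eigenvalue (singular; negative semidefinite but not definite), so H is neither positive definite, negative definite, nor indefinite. The second-order test alone is inconclusive -> degen.
(Indeed, f is constant along the null direction of H through x*, so x* is not a strict local extremum.)

degen


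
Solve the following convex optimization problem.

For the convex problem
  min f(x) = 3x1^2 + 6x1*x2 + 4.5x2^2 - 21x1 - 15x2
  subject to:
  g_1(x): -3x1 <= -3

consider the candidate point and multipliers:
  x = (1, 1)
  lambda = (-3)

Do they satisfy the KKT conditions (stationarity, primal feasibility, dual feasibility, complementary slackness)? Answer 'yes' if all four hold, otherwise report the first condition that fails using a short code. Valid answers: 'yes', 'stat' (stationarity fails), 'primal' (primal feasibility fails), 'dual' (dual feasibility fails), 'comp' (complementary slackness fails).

Gradient of f: grad f(x) = Q x + c = (-9, 0)
Constraint values g_i(x) = a_i^T x - b_i:
  g_1((1, 1)) = 0
Stationarity residual: grad f(x) + sum_i lambda_i a_i = (0, 0)
  -> stationarity OK
Primal feasibility (all g_i <= 0): OK
Dual feasibility (all lambda_i >= 0): FAILS
Complementary slackness (lambda_i * g_i(x) = 0 for all i): OK

Verdict: the first failing condition is dual_feasibility -> dual.

dual


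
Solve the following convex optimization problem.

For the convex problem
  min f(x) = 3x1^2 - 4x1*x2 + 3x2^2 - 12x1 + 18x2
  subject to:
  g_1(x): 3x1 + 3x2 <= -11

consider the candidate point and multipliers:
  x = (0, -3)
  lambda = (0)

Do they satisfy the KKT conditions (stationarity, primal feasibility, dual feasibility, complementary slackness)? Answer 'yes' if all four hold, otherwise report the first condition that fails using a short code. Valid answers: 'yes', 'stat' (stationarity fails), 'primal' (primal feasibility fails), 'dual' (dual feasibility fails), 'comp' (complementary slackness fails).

Gradient of f: grad f(x) = Q x + c = (0, 0)
Constraint values g_i(x) = a_i^T x - b_i:
  g_1((0, -3)) = 2
Stationarity residual: grad f(x) + sum_i lambda_i a_i = (0, 0)
  -> stationarity OK
Primal feasibility (all g_i <= 0): FAILS
Dual feasibility (all lambda_i >= 0): OK
Complementary slackness (lambda_i * g_i(x) = 0 for all i): OK

Verdict: the first failing condition is primal_feasibility -> primal.

primal


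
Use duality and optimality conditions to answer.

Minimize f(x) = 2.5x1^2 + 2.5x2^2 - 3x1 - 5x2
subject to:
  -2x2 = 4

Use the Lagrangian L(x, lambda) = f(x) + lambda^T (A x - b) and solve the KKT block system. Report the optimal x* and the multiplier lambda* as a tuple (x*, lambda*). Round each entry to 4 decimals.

Form the Lagrangian:
  L(x, lambda) = (1/2) x^T Q x + c^T x + lambda^T (A x - b)
Stationarity (grad_x L = 0): Q x + c + A^T lambda = 0.
Primal feasibility: A x = b.

This gives the KKT block system:
  [ Q   A^T ] [ x     ]   [-c ]
  [ A    0  ] [ lambda ] = [ b ]

Solving the linear system:
  x*      = (0.6, -2)
  lambda* = (-7.5)
  f(x*)   = 19.1

x* = (0.6, -2), lambda* = (-7.5)


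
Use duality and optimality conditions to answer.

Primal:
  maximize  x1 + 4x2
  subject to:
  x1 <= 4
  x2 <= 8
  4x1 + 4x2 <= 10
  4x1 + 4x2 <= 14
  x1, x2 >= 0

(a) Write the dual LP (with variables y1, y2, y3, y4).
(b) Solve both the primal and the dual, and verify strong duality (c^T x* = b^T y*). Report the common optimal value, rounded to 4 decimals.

The standard primal-dual pair for 'max c^T x s.t. A x <= b, x >= 0' is:
  Dual:  min b^T y  s.t.  A^T y >= c,  y >= 0.

So the dual LP is:
  minimize  4y1 + 8y2 + 10y3 + 14y4
  subject to:
    y1 + 4y3 + 4y4 >= 1
    y2 + 4y3 + 4y4 >= 4
    y1, y2, y3, y4 >= 0

Solving the primal: x* = (0, 2.5).
  primal value c^T x* = 10.
Solving the dual: y* = (0, 0, 1, 0).
  dual value b^T y* = 10.
Strong duality: c^T x* = b^T y*. Confirmed.

10


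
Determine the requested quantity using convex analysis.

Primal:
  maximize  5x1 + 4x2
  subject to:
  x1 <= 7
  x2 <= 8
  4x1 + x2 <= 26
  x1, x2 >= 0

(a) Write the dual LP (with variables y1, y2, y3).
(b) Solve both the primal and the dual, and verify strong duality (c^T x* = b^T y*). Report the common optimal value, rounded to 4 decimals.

The standard primal-dual pair for 'max c^T x s.t. A x <= b, x >= 0' is:
  Dual:  min b^T y  s.t.  A^T y >= c,  y >= 0.

So the dual LP is:
  minimize  7y1 + 8y2 + 26y3
  subject to:
    y1 + 4y3 >= 5
    y2 + y3 >= 4
    y1, y2, y3 >= 0

Solving the primal: x* = (4.5, 8).
  primal value c^T x* = 54.5.
Solving the dual: y* = (0, 2.75, 1.25).
  dual value b^T y* = 54.5.
Strong duality: c^T x* = b^T y*. Confirmed.

54.5


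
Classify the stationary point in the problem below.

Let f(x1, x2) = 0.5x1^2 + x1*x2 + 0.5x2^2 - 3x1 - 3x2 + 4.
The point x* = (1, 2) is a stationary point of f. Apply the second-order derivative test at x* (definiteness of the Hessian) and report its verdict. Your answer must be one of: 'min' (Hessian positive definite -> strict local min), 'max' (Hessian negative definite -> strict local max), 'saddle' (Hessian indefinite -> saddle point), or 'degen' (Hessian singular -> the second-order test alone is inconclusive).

Compute the Hessian H = grad^2 f:
  H = [[1, 1], [1, 1]]
Verify stationarity: grad f(x*) = H x* + g = (0, 0).
Eigenvalues of H: 0, 2.
H has a zero eigenvalue (singular; positive semidefinite but not definite), so H is neither positive definite, negative definite, nor indefinite. The second-order test alone is inconclusive -> degen.
(Indeed, f is constant along the null direction of H through x*, so x* is not a strict local extremum.)

degen


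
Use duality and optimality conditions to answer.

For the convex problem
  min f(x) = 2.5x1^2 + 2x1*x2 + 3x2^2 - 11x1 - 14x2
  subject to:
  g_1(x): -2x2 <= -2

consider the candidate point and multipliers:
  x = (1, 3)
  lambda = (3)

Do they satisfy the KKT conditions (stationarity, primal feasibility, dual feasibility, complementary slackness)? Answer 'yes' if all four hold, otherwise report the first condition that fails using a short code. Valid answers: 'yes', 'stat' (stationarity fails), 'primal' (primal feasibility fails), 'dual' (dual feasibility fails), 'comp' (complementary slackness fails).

Gradient of f: grad f(x) = Q x + c = (0, 6)
Constraint values g_i(x) = a_i^T x - b_i:
  g_1((1, 3)) = -4
Stationarity residual: grad f(x) + sum_i lambda_i a_i = (0, 0)
  -> stationarity OK
Primal feasibility (all g_i <= 0): OK
Dual feasibility (all lambda_i >= 0): OK
Complementary slackness (lambda_i * g_i(x) = 0 for all i): FAILS

Verdict: the first failing condition is complementary_slackness -> comp.

comp


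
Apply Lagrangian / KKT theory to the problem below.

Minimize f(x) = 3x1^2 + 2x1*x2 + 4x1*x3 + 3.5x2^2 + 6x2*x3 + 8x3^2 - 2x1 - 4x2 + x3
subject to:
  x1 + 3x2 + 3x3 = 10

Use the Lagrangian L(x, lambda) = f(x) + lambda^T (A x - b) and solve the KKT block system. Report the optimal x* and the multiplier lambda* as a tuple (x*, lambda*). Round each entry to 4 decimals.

Form the Lagrangian:
  L(x, lambda) = (1/2) x^T Q x + c^T x + lambda^T (A x - b)
Stationarity (grad_x L = 0): Q x + c + A^T lambda = 0.
Primal feasibility: A x = b.

This gives the KKT block system:
  [ Q   A^T ] [ x     ]   [-c ]
  [ A    0  ] [ lambda ] = [ b ]

Solving the linear system:
  x*      = (0.4306, 3.4327, -0.2429)
  lambda* = (-6.4776)
  f(x*)   = 24.9704

x* = (0.4306, 3.4327, -0.2429), lambda* = (-6.4776)


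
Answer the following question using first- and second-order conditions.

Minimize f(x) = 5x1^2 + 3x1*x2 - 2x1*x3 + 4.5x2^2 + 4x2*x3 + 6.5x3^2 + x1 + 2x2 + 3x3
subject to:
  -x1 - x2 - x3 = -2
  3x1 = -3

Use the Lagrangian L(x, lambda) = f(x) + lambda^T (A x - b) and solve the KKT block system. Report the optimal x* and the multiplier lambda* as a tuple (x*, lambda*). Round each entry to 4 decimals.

Form the Lagrangian:
  L(x, lambda) = (1/2) x^T Q x + c^T x + lambda^T (A x - b)
Stationarity (grad_x L = 0): Q x + c + A^T lambda = 0.
Primal feasibility: A x = b.

This gives the KKT block system:
  [ Q   A^T ] [ x     ]   [-c ]
  [ A    0  ] [ lambda ] = [ b ]

Solving the linear system:
  x*      = (-1, 2.3571, 0.6429)
  lambda* = (22.7857, 8.6667)
  f(x*)   = 38.6071

x* = (-1, 2.3571, 0.6429), lambda* = (22.7857, 8.6667)


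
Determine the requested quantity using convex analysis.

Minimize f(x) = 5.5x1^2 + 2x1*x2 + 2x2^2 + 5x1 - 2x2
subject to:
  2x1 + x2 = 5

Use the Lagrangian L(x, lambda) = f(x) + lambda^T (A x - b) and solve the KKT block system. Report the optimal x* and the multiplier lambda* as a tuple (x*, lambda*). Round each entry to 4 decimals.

Form the Lagrangian:
  L(x, lambda) = (1/2) x^T Q x + c^T x + lambda^T (A x - b)
Stationarity (grad_x L = 0): Q x + c + A^T lambda = 0.
Primal feasibility: A x = b.

This gives the KKT block system:
  [ Q   A^T ] [ x     ]   [-c ]
  [ A    0  ] [ lambda ] = [ b ]

Solving the linear system:
  x*      = (1.1053, 2.7895)
  lambda* = (-11.3684)
  f(x*)   = 28.3947

x* = (1.1053, 2.7895), lambda* = (-11.3684)


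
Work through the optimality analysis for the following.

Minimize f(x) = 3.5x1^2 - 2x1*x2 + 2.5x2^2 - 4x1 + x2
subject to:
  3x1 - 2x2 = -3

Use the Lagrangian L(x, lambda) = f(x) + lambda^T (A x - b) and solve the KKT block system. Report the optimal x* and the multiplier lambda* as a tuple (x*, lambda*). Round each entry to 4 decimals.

Form the Lagrangian:
  L(x, lambda) = (1/2) x^T Q x + c^T x + lambda^T (A x - b)
Stationarity (grad_x L = 0): Q x + c + A^T lambda = 0.
Primal feasibility: A x = b.

This gives the KKT block system:
  [ Q   A^T ] [ x     ]   [-c ]
  [ A    0  ] [ lambda ] = [ b ]

Solving the linear system:
  x*      = (-0.4694, 0.7959)
  lambda* = (2.9592)
  f(x*)   = 5.7755

x* = (-0.4694, 0.7959), lambda* = (2.9592)


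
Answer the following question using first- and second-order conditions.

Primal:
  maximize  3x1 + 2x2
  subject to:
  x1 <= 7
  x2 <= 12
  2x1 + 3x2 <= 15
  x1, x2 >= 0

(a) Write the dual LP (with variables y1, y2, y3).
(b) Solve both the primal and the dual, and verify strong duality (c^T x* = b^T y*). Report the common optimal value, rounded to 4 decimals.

The standard primal-dual pair for 'max c^T x s.t. A x <= b, x >= 0' is:
  Dual:  min b^T y  s.t.  A^T y >= c,  y >= 0.

So the dual LP is:
  minimize  7y1 + 12y2 + 15y3
  subject to:
    y1 + 2y3 >= 3
    y2 + 3y3 >= 2
    y1, y2, y3 >= 0

Solving the primal: x* = (7, 0.3333).
  primal value c^T x* = 21.6667.
Solving the dual: y* = (1.6667, 0, 0.6667).
  dual value b^T y* = 21.6667.
Strong duality: c^T x* = b^T y*. Confirmed.

21.6667


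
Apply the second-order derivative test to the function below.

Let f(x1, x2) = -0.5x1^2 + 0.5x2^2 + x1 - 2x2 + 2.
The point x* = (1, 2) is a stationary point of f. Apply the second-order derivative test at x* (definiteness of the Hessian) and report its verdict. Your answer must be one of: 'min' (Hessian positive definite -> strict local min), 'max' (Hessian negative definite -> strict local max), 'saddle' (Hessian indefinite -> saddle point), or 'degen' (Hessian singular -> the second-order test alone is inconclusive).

Compute the Hessian H = grad^2 f:
  H = [[-1, 0], [0, 1]]
Verify stationarity: grad f(x*) = H x* + g = (0, 0).
Eigenvalues of H: -1, 1.
Eigenvalues have mixed signs, so H is indefinite -> x* is a saddle point.

saddle


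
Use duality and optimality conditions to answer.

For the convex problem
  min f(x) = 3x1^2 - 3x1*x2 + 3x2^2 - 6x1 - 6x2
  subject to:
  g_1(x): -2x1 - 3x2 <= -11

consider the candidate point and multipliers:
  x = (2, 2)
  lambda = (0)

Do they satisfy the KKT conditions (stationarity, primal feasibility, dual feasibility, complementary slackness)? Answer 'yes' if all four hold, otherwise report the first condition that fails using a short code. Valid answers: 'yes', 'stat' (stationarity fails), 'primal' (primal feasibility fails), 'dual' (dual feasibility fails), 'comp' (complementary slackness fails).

Gradient of f: grad f(x) = Q x + c = (0, 0)
Constraint values g_i(x) = a_i^T x - b_i:
  g_1((2, 2)) = 1
Stationarity residual: grad f(x) + sum_i lambda_i a_i = (0, 0)
  -> stationarity OK
Primal feasibility (all g_i <= 0): FAILS
Dual feasibility (all lambda_i >= 0): OK
Complementary slackness (lambda_i * g_i(x) = 0 for all i): OK

Verdict: the first failing condition is primal_feasibility -> primal.

primal


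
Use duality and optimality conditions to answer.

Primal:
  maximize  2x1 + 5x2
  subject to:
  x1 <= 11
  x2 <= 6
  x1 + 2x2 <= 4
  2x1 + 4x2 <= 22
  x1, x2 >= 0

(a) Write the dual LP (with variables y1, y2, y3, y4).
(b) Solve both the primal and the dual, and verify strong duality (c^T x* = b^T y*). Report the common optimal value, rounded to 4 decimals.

The standard primal-dual pair for 'max c^T x s.t. A x <= b, x >= 0' is:
  Dual:  min b^T y  s.t.  A^T y >= c,  y >= 0.

So the dual LP is:
  minimize  11y1 + 6y2 + 4y3 + 22y4
  subject to:
    y1 + y3 + 2y4 >= 2
    y2 + 2y3 + 4y4 >= 5
    y1, y2, y3, y4 >= 0

Solving the primal: x* = (0, 2).
  primal value c^T x* = 10.
Solving the dual: y* = (0, 0, 2.5, 0).
  dual value b^T y* = 10.
Strong duality: c^T x* = b^T y*. Confirmed.

10


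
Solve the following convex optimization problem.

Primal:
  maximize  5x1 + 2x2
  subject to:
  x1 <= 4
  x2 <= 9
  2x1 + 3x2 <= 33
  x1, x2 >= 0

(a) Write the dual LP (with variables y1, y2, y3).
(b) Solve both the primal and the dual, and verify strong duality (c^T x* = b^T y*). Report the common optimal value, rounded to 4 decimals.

The standard primal-dual pair for 'max c^T x s.t. A x <= b, x >= 0' is:
  Dual:  min b^T y  s.t.  A^T y >= c,  y >= 0.

So the dual LP is:
  minimize  4y1 + 9y2 + 33y3
  subject to:
    y1 + 2y3 >= 5
    y2 + 3y3 >= 2
    y1, y2, y3 >= 0

Solving the primal: x* = (4, 8.3333).
  primal value c^T x* = 36.6667.
Solving the dual: y* = (3.6667, 0, 0.6667).
  dual value b^T y* = 36.6667.
Strong duality: c^T x* = b^T y*. Confirmed.

36.6667


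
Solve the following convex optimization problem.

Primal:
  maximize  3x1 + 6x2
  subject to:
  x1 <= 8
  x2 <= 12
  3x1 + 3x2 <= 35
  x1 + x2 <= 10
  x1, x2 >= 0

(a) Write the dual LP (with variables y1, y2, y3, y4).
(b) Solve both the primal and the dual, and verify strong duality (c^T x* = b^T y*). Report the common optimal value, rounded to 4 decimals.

The standard primal-dual pair for 'max c^T x s.t. A x <= b, x >= 0' is:
  Dual:  min b^T y  s.t.  A^T y >= c,  y >= 0.

So the dual LP is:
  minimize  8y1 + 12y2 + 35y3 + 10y4
  subject to:
    y1 + 3y3 + y4 >= 3
    y2 + 3y3 + y4 >= 6
    y1, y2, y3, y4 >= 0

Solving the primal: x* = (0, 10).
  primal value c^T x* = 60.
Solving the dual: y* = (0, 0, 0, 6).
  dual value b^T y* = 60.
Strong duality: c^T x* = b^T y*. Confirmed.

60


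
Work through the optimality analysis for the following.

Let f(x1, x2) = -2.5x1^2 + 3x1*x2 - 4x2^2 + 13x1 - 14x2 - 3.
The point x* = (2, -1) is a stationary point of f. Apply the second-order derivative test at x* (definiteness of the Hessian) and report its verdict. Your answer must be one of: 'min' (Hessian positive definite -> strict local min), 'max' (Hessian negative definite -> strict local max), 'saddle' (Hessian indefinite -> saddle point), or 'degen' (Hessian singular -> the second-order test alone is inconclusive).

Compute the Hessian H = grad^2 f:
  H = [[-5, 3], [3, -8]]
Verify stationarity: grad f(x*) = H x* + g = (0, 0).
Eigenvalues of H: -9.8541, -3.1459.
Both eigenvalues < 0, so H is negative definite -> x* is a strict local max.

max


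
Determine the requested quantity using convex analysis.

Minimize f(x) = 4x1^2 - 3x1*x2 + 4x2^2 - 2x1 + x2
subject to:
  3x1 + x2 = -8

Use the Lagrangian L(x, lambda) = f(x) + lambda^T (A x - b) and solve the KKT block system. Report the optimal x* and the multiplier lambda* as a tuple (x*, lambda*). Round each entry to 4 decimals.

Form the Lagrangian:
  L(x, lambda) = (1/2) x^T Q x + c^T x + lambda^T (A x - b)
Stationarity (grad_x L = 0): Q x + c + A^T lambda = 0.
Primal feasibility: A x = b.

This gives the KKT block system:
  [ Q   A^T ] [ x     ]   [-c ]
  [ A    0  ] [ lambda ] = [ b ]

Solving the linear system:
  x*      = (-2.1531, -1.5408)
  lambda* = (4.8673)
  f(x*)   = 20.852

x* = (-2.1531, -1.5408), lambda* = (4.8673)


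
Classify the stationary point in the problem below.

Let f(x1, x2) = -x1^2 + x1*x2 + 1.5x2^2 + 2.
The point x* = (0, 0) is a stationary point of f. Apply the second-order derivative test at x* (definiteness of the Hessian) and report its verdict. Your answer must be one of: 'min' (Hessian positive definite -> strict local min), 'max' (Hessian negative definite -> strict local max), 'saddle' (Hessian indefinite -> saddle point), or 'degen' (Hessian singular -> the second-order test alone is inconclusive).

Compute the Hessian H = grad^2 f:
  H = [[-2, 1], [1, 3]]
Verify stationarity: grad f(x*) = H x* + g = (0, 0).
Eigenvalues of H: -2.1926, 3.1926.
Eigenvalues have mixed signs, so H is indefinite -> x* is a saddle point.

saddle


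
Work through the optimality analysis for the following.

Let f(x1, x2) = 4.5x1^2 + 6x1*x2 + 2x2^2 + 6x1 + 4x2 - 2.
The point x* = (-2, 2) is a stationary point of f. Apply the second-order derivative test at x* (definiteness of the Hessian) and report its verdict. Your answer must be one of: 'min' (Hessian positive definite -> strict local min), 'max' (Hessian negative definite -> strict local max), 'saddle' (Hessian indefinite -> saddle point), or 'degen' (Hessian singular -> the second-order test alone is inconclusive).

Compute the Hessian H = grad^2 f:
  H = [[9, 6], [6, 4]]
Verify stationarity: grad f(x*) = H x* + g = (0, 0).
Eigenvalues of H: 0, 13.
H has a zero eigenvalue (singular; positive semidefinite but not definite), so H is neither positive definite, negative definite, nor indefinite. The second-order test alone is inconclusive -> degen.
(Indeed, f is constant along the null direction of H through x*, so x* is not a strict local extremum.)

degen


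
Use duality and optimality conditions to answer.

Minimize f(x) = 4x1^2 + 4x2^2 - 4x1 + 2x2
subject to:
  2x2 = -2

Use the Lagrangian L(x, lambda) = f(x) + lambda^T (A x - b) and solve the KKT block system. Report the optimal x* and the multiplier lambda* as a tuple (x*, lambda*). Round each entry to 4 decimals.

Form the Lagrangian:
  L(x, lambda) = (1/2) x^T Q x + c^T x + lambda^T (A x - b)
Stationarity (grad_x L = 0): Q x + c + A^T lambda = 0.
Primal feasibility: A x = b.

This gives the KKT block system:
  [ Q   A^T ] [ x     ]   [-c ]
  [ A    0  ] [ lambda ] = [ b ]

Solving the linear system:
  x*      = (0.5, -1)
  lambda* = (3)
  f(x*)   = 1

x* = (0.5, -1), lambda* = (3)


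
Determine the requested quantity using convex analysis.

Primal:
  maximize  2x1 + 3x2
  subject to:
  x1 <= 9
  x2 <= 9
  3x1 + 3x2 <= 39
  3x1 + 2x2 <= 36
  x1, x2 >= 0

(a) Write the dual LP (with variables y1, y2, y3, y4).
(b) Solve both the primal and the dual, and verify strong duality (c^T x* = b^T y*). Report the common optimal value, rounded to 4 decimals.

The standard primal-dual pair for 'max c^T x s.t. A x <= b, x >= 0' is:
  Dual:  min b^T y  s.t.  A^T y >= c,  y >= 0.

So the dual LP is:
  minimize  9y1 + 9y2 + 39y3 + 36y4
  subject to:
    y1 + 3y3 + 3y4 >= 2
    y2 + 3y3 + 2y4 >= 3
    y1, y2, y3, y4 >= 0

Solving the primal: x* = (4, 9).
  primal value c^T x* = 35.
Solving the dual: y* = (0, 1, 0.6667, 0).
  dual value b^T y* = 35.
Strong duality: c^T x* = b^T y*. Confirmed.

35


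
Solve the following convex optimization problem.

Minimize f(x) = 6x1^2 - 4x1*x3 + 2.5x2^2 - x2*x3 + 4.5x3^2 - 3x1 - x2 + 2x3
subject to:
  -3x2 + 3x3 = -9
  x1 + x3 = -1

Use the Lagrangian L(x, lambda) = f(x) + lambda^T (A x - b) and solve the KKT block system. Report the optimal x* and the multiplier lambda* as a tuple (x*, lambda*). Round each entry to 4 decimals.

Form the Lagrangian:
  L(x, lambda) = (1/2) x^T Q x + c^T x + lambda^T (A x - b)
Stationarity (grad_x L = 0): Q x + c + A^T lambda = 0.
Primal feasibility: A x = b.

This gives the KKT block system:
  [ Q   A^T ] [ x     ]   [-c ]
  [ A    0  ] [ lambda ] = [ b ]

Solving the linear system:
  x*      = (0, 2, -1)
  lambda* = (3.3333, -1)
  f(x*)   = 12.5

x* = (0, 2, -1), lambda* = (3.3333, -1)


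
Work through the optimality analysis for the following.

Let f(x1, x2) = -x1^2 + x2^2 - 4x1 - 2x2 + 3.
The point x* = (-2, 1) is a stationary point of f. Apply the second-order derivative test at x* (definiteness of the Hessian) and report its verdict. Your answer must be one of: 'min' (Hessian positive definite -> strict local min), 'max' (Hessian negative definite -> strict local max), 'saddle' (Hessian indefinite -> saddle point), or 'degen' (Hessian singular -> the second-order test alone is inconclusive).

Compute the Hessian H = grad^2 f:
  H = [[-2, 0], [0, 2]]
Verify stationarity: grad f(x*) = H x* + g = (0, 0).
Eigenvalues of H: -2, 2.
Eigenvalues have mixed signs, so H is indefinite -> x* is a saddle point.

saddle


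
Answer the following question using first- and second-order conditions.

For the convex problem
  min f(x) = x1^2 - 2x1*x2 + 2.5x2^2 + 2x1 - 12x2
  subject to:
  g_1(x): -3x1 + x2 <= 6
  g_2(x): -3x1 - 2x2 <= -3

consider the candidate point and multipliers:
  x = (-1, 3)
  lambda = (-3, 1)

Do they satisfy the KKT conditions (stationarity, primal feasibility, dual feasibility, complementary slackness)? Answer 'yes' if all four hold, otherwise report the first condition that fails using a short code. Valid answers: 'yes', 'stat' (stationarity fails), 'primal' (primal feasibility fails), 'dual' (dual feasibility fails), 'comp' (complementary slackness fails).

Gradient of f: grad f(x) = Q x + c = (-6, 5)
Constraint values g_i(x) = a_i^T x - b_i:
  g_1((-1, 3)) = 0
  g_2((-1, 3)) = 0
Stationarity residual: grad f(x) + sum_i lambda_i a_i = (0, 0)
  -> stationarity OK
Primal feasibility (all g_i <= 0): OK
Dual feasibility (all lambda_i >= 0): FAILS
Complementary slackness (lambda_i * g_i(x) = 0 for all i): OK

Verdict: the first failing condition is dual_feasibility -> dual.

dual


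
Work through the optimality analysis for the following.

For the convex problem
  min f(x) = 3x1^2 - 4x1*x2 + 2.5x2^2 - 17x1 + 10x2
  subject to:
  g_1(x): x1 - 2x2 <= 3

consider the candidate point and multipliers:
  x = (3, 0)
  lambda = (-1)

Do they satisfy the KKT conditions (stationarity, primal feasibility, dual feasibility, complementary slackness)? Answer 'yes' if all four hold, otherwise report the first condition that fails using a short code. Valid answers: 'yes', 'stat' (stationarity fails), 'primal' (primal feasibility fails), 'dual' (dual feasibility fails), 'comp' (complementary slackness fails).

Gradient of f: grad f(x) = Q x + c = (1, -2)
Constraint values g_i(x) = a_i^T x - b_i:
  g_1((3, 0)) = 0
Stationarity residual: grad f(x) + sum_i lambda_i a_i = (0, 0)
  -> stationarity OK
Primal feasibility (all g_i <= 0): OK
Dual feasibility (all lambda_i >= 0): FAILS
Complementary slackness (lambda_i * g_i(x) = 0 for all i): OK

Verdict: the first failing condition is dual_feasibility -> dual.

dual


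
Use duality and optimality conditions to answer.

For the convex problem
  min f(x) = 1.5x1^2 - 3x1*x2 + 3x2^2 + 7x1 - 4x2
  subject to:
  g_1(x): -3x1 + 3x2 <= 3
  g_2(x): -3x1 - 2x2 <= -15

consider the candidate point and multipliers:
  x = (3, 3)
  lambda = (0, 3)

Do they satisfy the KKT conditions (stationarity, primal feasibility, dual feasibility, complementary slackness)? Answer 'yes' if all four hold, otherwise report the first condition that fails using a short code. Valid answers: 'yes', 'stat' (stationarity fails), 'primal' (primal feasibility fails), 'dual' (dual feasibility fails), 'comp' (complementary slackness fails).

Gradient of f: grad f(x) = Q x + c = (7, 5)
Constraint values g_i(x) = a_i^T x - b_i:
  g_1((3, 3)) = -3
  g_2((3, 3)) = 0
Stationarity residual: grad f(x) + sum_i lambda_i a_i = (-2, -1)
  -> stationarity FAILS
Primal feasibility (all g_i <= 0): OK
Dual feasibility (all lambda_i >= 0): OK
Complementary slackness (lambda_i * g_i(x) = 0 for all i): OK

Verdict: the first failing condition is stationarity -> stat.

stat


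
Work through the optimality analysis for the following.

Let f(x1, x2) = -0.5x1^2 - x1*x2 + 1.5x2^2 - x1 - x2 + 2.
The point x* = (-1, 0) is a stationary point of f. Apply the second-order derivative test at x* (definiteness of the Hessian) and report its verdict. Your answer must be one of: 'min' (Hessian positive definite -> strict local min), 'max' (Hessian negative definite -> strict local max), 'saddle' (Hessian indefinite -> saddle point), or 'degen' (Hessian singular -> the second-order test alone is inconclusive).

Compute the Hessian H = grad^2 f:
  H = [[-1, -1], [-1, 3]]
Verify stationarity: grad f(x*) = H x* + g = (0, 0).
Eigenvalues of H: -1.2361, 3.2361.
Eigenvalues have mixed signs, so H is indefinite -> x* is a saddle point.

saddle


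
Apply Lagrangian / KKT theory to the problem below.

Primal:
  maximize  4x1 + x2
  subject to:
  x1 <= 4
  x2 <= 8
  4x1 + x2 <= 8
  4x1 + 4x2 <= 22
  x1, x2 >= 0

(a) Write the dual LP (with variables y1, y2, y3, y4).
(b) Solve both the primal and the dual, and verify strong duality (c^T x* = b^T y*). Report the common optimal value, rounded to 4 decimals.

The standard primal-dual pair for 'max c^T x s.t. A x <= b, x >= 0' is:
  Dual:  min b^T y  s.t.  A^T y >= c,  y >= 0.

So the dual LP is:
  minimize  4y1 + 8y2 + 8y3 + 22y4
  subject to:
    y1 + 4y3 + 4y4 >= 4
    y2 + y3 + 4y4 >= 1
    y1, y2, y3, y4 >= 0

Solving the primal: x* = (0.8333, 4.6667).
  primal value c^T x* = 8.
Solving the dual: y* = (0, 0, 1, 0).
  dual value b^T y* = 8.
Strong duality: c^T x* = b^T y*. Confirmed.

8


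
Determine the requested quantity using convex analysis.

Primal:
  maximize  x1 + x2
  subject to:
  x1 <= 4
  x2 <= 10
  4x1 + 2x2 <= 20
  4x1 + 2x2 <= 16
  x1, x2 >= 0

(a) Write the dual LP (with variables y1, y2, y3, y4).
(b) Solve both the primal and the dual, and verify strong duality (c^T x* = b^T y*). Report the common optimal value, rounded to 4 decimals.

The standard primal-dual pair for 'max c^T x s.t. A x <= b, x >= 0' is:
  Dual:  min b^T y  s.t.  A^T y >= c,  y >= 0.

So the dual LP is:
  minimize  4y1 + 10y2 + 20y3 + 16y4
  subject to:
    y1 + 4y3 + 4y4 >= 1
    y2 + 2y3 + 2y4 >= 1
    y1, y2, y3, y4 >= 0

Solving the primal: x* = (0, 8).
  primal value c^T x* = 8.
Solving the dual: y* = (0, 0, 0, 0.5).
  dual value b^T y* = 8.
Strong duality: c^T x* = b^T y*. Confirmed.

8


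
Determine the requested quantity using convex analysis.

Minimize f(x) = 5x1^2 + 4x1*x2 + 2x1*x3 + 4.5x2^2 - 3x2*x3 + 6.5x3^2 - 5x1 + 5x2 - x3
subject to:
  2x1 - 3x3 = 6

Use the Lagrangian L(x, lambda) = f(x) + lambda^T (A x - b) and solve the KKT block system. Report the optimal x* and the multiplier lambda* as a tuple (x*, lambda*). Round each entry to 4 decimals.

Form the Lagrangian:
  L(x, lambda) = (1/2) x^T Q x + c^T x + lambda^T (A x - b)
Stationarity (grad_x L = 0): Q x + c + A^T lambda = 0.
Primal feasibility: A x = b.

This gives the KKT block system:
  [ Q   A^T ] [ x     ]   [-c ]
  [ A    0  ] [ lambda ] = [ b ]

Solving the linear system:
  x*      = (1.6358, -1.5857, -0.9095)
  lambda* = (-1.5981)
  f(x*)   = -2.8049

x* = (1.6358, -1.5857, -0.9095), lambda* = (-1.5981)


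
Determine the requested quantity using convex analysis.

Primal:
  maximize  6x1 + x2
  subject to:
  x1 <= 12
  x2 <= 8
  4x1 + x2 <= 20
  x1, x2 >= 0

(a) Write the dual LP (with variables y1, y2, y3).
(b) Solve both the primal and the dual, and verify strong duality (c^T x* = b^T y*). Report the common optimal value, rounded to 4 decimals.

The standard primal-dual pair for 'max c^T x s.t. A x <= b, x >= 0' is:
  Dual:  min b^T y  s.t.  A^T y >= c,  y >= 0.

So the dual LP is:
  minimize  12y1 + 8y2 + 20y3
  subject to:
    y1 + 4y3 >= 6
    y2 + y3 >= 1
    y1, y2, y3 >= 0

Solving the primal: x* = (5, 0).
  primal value c^T x* = 30.
Solving the dual: y* = (0, 0, 1.5).
  dual value b^T y* = 30.
Strong duality: c^T x* = b^T y*. Confirmed.

30


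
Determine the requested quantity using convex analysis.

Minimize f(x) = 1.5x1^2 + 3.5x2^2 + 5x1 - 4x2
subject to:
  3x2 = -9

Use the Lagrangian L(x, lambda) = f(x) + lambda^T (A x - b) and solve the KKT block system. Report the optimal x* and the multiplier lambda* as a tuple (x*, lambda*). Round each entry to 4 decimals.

Form the Lagrangian:
  L(x, lambda) = (1/2) x^T Q x + c^T x + lambda^T (A x - b)
Stationarity (grad_x L = 0): Q x + c + A^T lambda = 0.
Primal feasibility: A x = b.

This gives the KKT block system:
  [ Q   A^T ] [ x     ]   [-c ]
  [ A    0  ] [ lambda ] = [ b ]

Solving the linear system:
  x*      = (-1.6667, -3)
  lambda* = (8.3333)
  f(x*)   = 39.3333

x* = (-1.6667, -3), lambda* = (8.3333)


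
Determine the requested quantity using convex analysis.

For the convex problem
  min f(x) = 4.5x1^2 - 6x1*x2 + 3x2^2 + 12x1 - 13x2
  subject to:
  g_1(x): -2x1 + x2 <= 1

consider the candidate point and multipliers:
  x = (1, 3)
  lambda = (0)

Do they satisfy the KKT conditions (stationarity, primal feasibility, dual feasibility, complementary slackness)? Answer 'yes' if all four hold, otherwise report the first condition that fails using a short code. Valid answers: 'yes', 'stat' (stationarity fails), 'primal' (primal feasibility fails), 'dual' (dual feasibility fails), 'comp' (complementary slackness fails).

Gradient of f: grad f(x) = Q x + c = (3, -1)
Constraint values g_i(x) = a_i^T x - b_i:
  g_1((1, 3)) = 0
Stationarity residual: grad f(x) + sum_i lambda_i a_i = (3, -1)
  -> stationarity FAILS
Primal feasibility (all g_i <= 0): OK
Dual feasibility (all lambda_i >= 0): OK
Complementary slackness (lambda_i * g_i(x) = 0 for all i): OK

Verdict: the first failing condition is stationarity -> stat.

stat


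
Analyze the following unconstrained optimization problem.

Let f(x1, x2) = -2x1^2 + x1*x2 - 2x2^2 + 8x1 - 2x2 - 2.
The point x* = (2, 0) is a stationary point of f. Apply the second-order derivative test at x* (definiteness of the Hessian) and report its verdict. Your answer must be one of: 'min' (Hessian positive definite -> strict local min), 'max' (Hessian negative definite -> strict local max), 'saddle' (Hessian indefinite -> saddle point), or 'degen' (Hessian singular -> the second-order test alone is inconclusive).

Compute the Hessian H = grad^2 f:
  H = [[-4, 1], [1, -4]]
Verify stationarity: grad f(x*) = H x* + g = (0, 0).
Eigenvalues of H: -5, -3.
Both eigenvalues < 0, so H is negative definite -> x* is a strict local max.

max


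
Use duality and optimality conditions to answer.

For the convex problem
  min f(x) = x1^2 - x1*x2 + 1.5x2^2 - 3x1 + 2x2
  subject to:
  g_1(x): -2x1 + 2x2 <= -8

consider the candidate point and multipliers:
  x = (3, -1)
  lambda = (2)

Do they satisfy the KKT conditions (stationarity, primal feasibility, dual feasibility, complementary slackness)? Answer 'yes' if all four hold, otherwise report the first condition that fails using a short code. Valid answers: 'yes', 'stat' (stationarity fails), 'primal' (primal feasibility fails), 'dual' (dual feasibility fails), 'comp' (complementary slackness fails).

Gradient of f: grad f(x) = Q x + c = (4, -4)
Constraint values g_i(x) = a_i^T x - b_i:
  g_1((3, -1)) = 0
Stationarity residual: grad f(x) + sum_i lambda_i a_i = (0, 0)
  -> stationarity OK
Primal feasibility (all g_i <= 0): OK
Dual feasibility (all lambda_i >= 0): OK
Complementary slackness (lambda_i * g_i(x) = 0 for all i): OK

Verdict: yes, KKT holds.

yes


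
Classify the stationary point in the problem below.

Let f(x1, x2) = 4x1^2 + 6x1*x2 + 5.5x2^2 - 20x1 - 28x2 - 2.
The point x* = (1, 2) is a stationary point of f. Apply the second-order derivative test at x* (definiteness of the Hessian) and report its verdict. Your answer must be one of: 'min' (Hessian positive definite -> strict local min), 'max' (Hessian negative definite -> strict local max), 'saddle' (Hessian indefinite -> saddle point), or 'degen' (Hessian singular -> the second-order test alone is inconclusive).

Compute the Hessian H = grad^2 f:
  H = [[8, 6], [6, 11]]
Verify stationarity: grad f(x*) = H x* + g = (0, 0).
Eigenvalues of H: 3.3153, 15.6847.
Both eigenvalues > 0, so H is positive definite -> x* is a strict local min.

min


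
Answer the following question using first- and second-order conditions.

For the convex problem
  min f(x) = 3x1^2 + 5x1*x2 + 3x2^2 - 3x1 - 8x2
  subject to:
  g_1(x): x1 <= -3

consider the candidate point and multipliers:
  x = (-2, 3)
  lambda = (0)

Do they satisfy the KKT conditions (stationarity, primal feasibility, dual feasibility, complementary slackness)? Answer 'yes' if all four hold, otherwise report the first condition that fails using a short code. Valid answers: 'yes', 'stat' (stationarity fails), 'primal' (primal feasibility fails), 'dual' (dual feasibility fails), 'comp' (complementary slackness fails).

Gradient of f: grad f(x) = Q x + c = (0, 0)
Constraint values g_i(x) = a_i^T x - b_i:
  g_1((-2, 3)) = 1
Stationarity residual: grad f(x) + sum_i lambda_i a_i = (0, 0)
  -> stationarity OK
Primal feasibility (all g_i <= 0): FAILS
Dual feasibility (all lambda_i >= 0): OK
Complementary slackness (lambda_i * g_i(x) = 0 for all i): OK

Verdict: the first failing condition is primal_feasibility -> primal.

primal
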